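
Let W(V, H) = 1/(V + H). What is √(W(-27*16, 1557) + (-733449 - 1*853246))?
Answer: I*√8925159370/75 ≈ 1259.6*I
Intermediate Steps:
W(V, H) = 1/(H + V)
√(W(-27*16, 1557) + (-733449 - 1*853246)) = √(1/(1557 - 27*16) + (-733449 - 1*853246)) = √(1/(1557 - 432) + (-733449 - 853246)) = √(1/1125 - 1586695) = √(-1785031874/1125) = I*√8925159370/75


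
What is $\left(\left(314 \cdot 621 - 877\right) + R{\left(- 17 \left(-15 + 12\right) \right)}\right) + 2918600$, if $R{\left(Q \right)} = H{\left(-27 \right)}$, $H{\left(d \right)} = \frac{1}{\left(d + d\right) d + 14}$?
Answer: $\frac{4581919425}{1472} \approx 3.1127 \cdot 10^{6}$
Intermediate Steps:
$H{\left(d \right)} = \frac{1}{14 + 2 d^{2}}$ ($H{\left(d \right)} = \frac{1}{2 d d + 14} = \frac{1}{2 d^{2} + 14} = \frac{1}{14 + 2 d^{2}}$)
$R{\left(Q \right)} = \frac{1}{1472}$ ($R{\left(Q \right)} = \frac{1}{2 \left(7 + \left(-27\right)^{2}\right)} = \frac{1}{2 \left(7 + 729\right)} = \frac{1}{2 \cdot 736} = \frac{1}{2} \cdot \frac{1}{736} = \frac{1}{1472}$)
$\left(\left(314 \cdot 621 - 877\right) + R{\left(- 17 \left(-15 + 12\right) \right)}\right) + 2918600 = \left(\left(314 \cdot 621 - 877\right) + \frac{1}{1472}\right) + 2918600 = \left(\left(194994 - 877\right) + \frac{1}{1472}\right) + 2918600 = \left(194117 + \frac{1}{1472}\right) + 2918600 = \frac{285740225}{1472} + 2918600 = \frac{4581919425}{1472}$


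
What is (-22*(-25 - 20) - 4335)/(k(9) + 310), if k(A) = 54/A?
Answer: -3345/316 ≈ -10.585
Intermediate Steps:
(-22*(-25 - 20) - 4335)/(k(9) + 310) = (-22*(-25 - 20) - 4335)/(54/9 + 310) = (-22*(-45) - 4335)/(54*(1/9) + 310) = (990 - 4335)/(6 + 310) = -3345/316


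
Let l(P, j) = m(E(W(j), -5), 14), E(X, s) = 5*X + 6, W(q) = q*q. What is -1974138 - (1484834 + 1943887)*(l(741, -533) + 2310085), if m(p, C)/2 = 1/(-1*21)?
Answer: -55444470192147/7 ≈ -7.9206e+12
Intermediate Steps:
W(q) = q**2
E(X, s) = 6 + 5*X
m(p, C) = -2/21 (m(p, C) = 2/((-1*21)) = 2/(-21) = 2*(-1/21) = -2/21)
l(P, j) = -2/21
-1974138 - (1484834 + 1943887)*(l(741, -533) + 2310085) = -1974138 - (1484834 + 1943887)*(-2/21 + 2310085) = -1974138 - 3428721*48511783/21 = -1974138 - 1*55444456373181/7 = -1974138 - 55444456373181/7 = -55444470192147/7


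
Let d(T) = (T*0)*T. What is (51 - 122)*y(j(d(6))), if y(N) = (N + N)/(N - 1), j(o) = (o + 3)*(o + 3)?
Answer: -639/4 ≈ -159.75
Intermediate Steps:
d(T) = 0 (d(T) = 0*T = 0)
j(o) = (3 + o)² (j(o) = (3 + o)*(3 + o) = (3 + o)²)
y(N) = 2*N/(-1 + N) (y(N) = (2*N)/(-1 + N) = 2*N/(-1 + N))
(51 - 122)*y(j(d(6))) = (51 - 122)*(2*(3 + 0)²/(-1 + (3 + 0)²)) = -142*3²/(-1 + 3²) = -142*9/(-1 + 9) = -142*9/8 = -71*9/4 = -639/4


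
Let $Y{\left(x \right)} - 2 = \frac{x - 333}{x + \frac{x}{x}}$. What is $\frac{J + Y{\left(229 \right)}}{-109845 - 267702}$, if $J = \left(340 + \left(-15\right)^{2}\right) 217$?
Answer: $- \frac{14099753}{43417905} \approx -0.32475$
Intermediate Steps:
$Y{\left(x \right)} = 2 + \frac{-333 + x}{1 + x}$ ($Y{\left(x \right)} = 2 + \frac{x - 333}{x + \frac{x}{x}} = 2 + \frac{-333 + x}{x + 1} = 2 + \frac{-333 + x}{1 + x}$)
$J = 122605$ ($J = \left(340 + 225\right) 217 = 565 \cdot 217 = 122605$)
$\frac{J + Y{\left(229 \right)}}{-109845 - 267702} = \frac{122605 + \frac{-331 + 3 \cdot 229}{1 + 229}}{-109845 - 267702} = \frac{122605 + \frac{-331 + 687}{230}}{-377547} = \left(122605 + \frac{1}{230} \cdot 356\right) \left(- \frac{1}{377547}\right) = \left(122605 + \frac{178}{115}\right) \left(- \frac{1}{377547}\right) = \frac{14099753}{115} \left(- \frac{1}{377547}\right) = - \frac{14099753}{43417905}$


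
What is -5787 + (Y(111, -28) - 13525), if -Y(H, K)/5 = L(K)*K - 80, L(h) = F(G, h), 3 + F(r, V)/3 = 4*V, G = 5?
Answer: -67212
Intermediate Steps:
F(r, V) = -9 + 12*V (F(r, V) = -9 + 3*(4*V) = -9 + 12*V)
L(h) = -9 + 12*h
Y(H, K) = 400 - 5*K*(-9 + 12*K) (Y(H, K) = -5*((-9 + 12*K)*K - 80) = -5*(K*(-9 + 12*K) - 80) = -5*(-80 + K*(-9 + 12*K)) = 400 - 5*K*(-9 + 12*K))
-5787 + (Y(111, -28) - 13525) = -5787 + ((400 - 60*(-28)**2 + 45*(-28)) - 13525) = -5787 + ((400 - 60*784 - 1260) - 13525) = -5787 + ((400 - 47040 - 1260) - 13525) = -5787 + (-47900 - 13525) = -5787 - 61425 = -67212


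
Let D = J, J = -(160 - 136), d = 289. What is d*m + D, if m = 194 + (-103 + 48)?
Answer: 40147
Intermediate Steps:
J = -24 (J = -1*24 = -24)
m = 139 (m = 194 - 55 = 139)
D = -24
d*m + D = 289*139 - 24 = 40171 - 24 = 40147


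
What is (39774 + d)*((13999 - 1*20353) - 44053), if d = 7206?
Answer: -2368120860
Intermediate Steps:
(39774 + d)*((13999 - 1*20353) - 44053) = (39774 + 7206)*((13999 - 1*20353) - 44053) = 46980*((13999 - 20353) - 44053) = 46980*(-6354 - 44053) = 46980*(-50407) = -2368120860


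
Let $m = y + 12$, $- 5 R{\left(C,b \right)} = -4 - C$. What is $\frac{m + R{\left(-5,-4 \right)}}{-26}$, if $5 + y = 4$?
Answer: $- \frac{27}{65} \approx -0.41538$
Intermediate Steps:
$y = -1$ ($y = -5 + 4 = -1$)
$R{\left(C,b \right)} = \frac{4}{5} + \frac{C}{5}$ ($R{\left(C,b \right)} = - \frac{-4 - C}{5} = \frac{4}{5} + \frac{C}{5}$)
$m = 11$ ($m = -1 + 12 = 11$)
$\frac{m + R{\left(-5,-4 \right)}}{-26} = \frac{11 + \left(\frac{4}{5} + \frac{1}{5} \left(-5\right)\right)}{-26} = \left(11 + \left(\frac{4}{5} - 1\right)\right) \left(- \frac{1}{26}\right) = \left(11 - \frac{1}{5}\right) \left(- \frac{1}{26}\right) = \frac{54}{5} \left(- \frac{1}{26}\right) = - \frac{27}{65}$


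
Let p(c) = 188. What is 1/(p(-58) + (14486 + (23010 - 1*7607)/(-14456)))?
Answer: 14456/212111941 ≈ 6.8153e-5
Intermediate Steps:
1/(p(-58) + (14486 + (23010 - 1*7607)/(-14456))) = 1/(188 + (14486 + (23010 - 1*7607)/(-14456))) = 1/(188 + (14486 + (23010 - 7607)*(-1/14456))) = 1/(188 + (14486 + 15403*(-1/14456))) = 1/(188 + (14486 - 15403/14456)) = 1/(188 + 209394213/14456) = 1/(212111941/14456) = 14456/212111941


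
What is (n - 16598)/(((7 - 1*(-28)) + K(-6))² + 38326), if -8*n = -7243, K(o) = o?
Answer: -125541/313336 ≈ -0.40066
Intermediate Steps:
n = 7243/8 (n = -⅛*(-7243) = 7243/8 ≈ 905.38)
(n - 16598)/(((7 - 1*(-28)) + K(-6))² + 38326) = (7243/8 - 16598)/(((7 - 1*(-28)) - 6)² + 38326) = -125541/(8*(((7 + 28) - 6)² + 38326)) = -125541/(8*((35 - 6)² + 38326)) = -125541/(8*(29² + 38326)) = -125541/(8*(841 + 38326)) = -125541/8/39167 = -125541/8*1/39167 = -125541/313336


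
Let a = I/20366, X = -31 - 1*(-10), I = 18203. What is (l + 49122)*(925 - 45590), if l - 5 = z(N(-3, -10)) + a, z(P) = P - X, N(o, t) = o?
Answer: -44705434018545/20366 ≈ -2.1951e+9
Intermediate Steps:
X = -21 (X = -31 + 10 = -21)
a = 18203/20366 ≈ 0.89379
z(P) = 21 + P (z(P) = P - 1*(-21) = P + 21 = 21 + P)
l = 486621/20366 (l = 5 + ((21 - 3) + 18203/20366) = 5 + (18 + 18203/20366) = 5 + 384791/20366 = 486621/20366 ≈ 23.894)
(l + 49122)*(925 - 45590) = (486621/20366 + 49122)*(925 - 45590) = (1000905273/20366)*(-44665) = -44705434018545/20366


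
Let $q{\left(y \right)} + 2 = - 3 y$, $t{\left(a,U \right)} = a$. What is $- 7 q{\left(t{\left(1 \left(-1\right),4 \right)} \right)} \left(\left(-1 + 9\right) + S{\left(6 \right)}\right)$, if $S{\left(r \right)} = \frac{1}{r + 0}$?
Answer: $- \frac{343}{6} \approx -57.167$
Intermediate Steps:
$S{\left(r \right)} = \frac{1}{r}$
$q{\left(y \right)} = -2 - 3 y$
$- 7 q{\left(t{\left(1 \left(-1\right),4 \right)} \right)} \left(\left(-1 + 9\right) + S{\left(6 \right)}\right) = - 7 \left(-2 - 3 \cdot 1 \left(-1\right)\right) \left(\left(-1 + 9\right) + \frac{1}{6}\right) = - 7 \left(-2 - -3\right) \left(8 + \frac{1}{6}\right) = - 7 \left(-2 + 3\right) \frac{49}{6} = \left(-7\right) 1 \cdot \frac{49}{6} = \left(-7\right) \frac{49}{6} = - \frac{343}{6}$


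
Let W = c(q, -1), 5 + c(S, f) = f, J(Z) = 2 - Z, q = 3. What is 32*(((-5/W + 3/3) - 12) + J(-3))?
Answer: -496/3 ≈ -165.33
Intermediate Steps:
c(S, f) = -5 + f
W = -6 (W = -5 - 1 = -6)
32*(((-5/W + 3/3) - 12) + J(-3)) = 32*(((-5/(-6) + 3/3) - 12) + (2 - 1*(-3))) = 32*(((-5*(-⅙) + 3*(⅓)) - 12) + (2 + 3)) = 32*(((⅚ + 1) - 12) + 5) = 32*((11/6 - 12) + 5) = 32*(-61/6 + 5) = 32*(-31/6) = -496/3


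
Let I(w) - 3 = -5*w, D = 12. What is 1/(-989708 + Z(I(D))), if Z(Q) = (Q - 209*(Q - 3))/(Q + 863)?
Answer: -806/797692165 ≈ -1.0104e-6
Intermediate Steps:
I(w) = 3 - 5*w
Z(Q) = (627 - 208*Q)/(863 + Q) (Z(Q) = (Q - 209*(-3 + Q))/(863 + Q) = (Q + (627 - 209*Q))/(863 + Q) = (627 - 208*Q)/(863 + Q))
1/(-989708 + Z(I(D))) = 1/(-989708 + (627 - 208*(3 - 5*12))/(863 + (3 - 5*12))) = 1/(-989708 + (627 - 208*(3 - 60))/(863 + (3 - 60))) = 1/(-989708 + (627 - 208*(-57))/(863 - 57)) = 1/(-989708 + (627 + 11856)/806) = 1/(-989708 + (1/806)*12483) = 1/(-989708 + 12483/806) = 1/(-797692165/806) = -806/797692165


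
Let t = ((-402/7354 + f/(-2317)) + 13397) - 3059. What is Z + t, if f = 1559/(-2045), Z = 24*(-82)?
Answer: 145826218731028/17422600405 ≈ 8369.9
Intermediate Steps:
Z = -1968
f = -1559/2045 (f = 1559*(-1/2045) = -1559/2045 ≈ -0.76235)
t = 180113896328068/17422600405 (t = ((-402/7354 - 1559/2045/(-2317)) + 13397) - 3059 = ((-402*1/7354 - 1559/2045*(-1/2317)) + 13397) - 3059 = ((-201/3677 + 1559/4738265) + 13397) - 3059 = (-946658822/17422600405 + 13397) - 3059 = 233409630966963/17422600405 - 3059 = 180113896328068/17422600405 ≈ 10338.)
Z + t = -1968 + 180113896328068/17422600405 = 145826218731028/17422600405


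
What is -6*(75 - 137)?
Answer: 372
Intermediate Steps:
-6*(75 - 137) = -6*(-62) = 372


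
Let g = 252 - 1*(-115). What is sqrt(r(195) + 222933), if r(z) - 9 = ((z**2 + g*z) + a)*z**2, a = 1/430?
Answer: sqrt(30821963044062)/86 ≈ 64555.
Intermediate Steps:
a = 1/430 ≈ 0.0023256
g = 367 (g = 252 + 115 = 367)
r(z) = 9 + z**2*(1/430 + z**2 + 367*z) (r(z) = 9 + ((z**2 + 367*z) + 1/430)*z**2 = 9 + (1/430 + z**2 + 367*z)*z**2 = 9 + z**2*(1/430 + z**2 + 367*z))
sqrt(r(195) + 222933) = sqrt((9 + 195**4 + 367*195**3 + (1/430)*195**2) + 222933) = sqrt((9 + 1445900625 + 367*7414875 + (1/430)*38025) + 222933) = sqrt((9 + 1445900625 + 2721259125 + 7605/86) + 222933) = sqrt(358375746879/86 + 222933) = sqrt(358394919117/86) = sqrt(30821963044062)/86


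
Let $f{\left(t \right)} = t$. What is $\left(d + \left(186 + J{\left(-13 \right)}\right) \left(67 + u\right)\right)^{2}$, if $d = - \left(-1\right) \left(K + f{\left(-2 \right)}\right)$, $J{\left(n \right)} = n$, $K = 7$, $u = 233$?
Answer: $2694129025$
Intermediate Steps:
$d = 5$ ($d = - \left(-1\right) \left(7 - 2\right) = - \left(-1\right) 5 = \left(-1\right) \left(-5\right) = 5$)
$\left(d + \left(186 + J{\left(-13 \right)}\right) \left(67 + u\right)\right)^{2} = \left(5 + \left(186 - 13\right) \left(67 + 233\right)\right)^{2} = \left(5 + 173 \cdot 300\right)^{2} = \left(5 + 51900\right)^{2} = 51905^{2} = 2694129025$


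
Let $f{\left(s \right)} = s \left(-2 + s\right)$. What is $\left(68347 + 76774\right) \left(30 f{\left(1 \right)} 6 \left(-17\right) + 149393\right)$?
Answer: $22124131813$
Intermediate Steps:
$\left(68347 + 76774\right) \left(30 f{\left(1 \right)} 6 \left(-17\right) + 149393\right) = \left(68347 + 76774\right) \left(30 \cdot 1 \left(-2 + 1\right) 6 \left(-17\right) + 149393\right) = 145121 \left(30 \cdot 1 \left(-1\right) \left(-102\right) + 149393\right) = 145121 \left(30 \left(-1\right) \left(-102\right) + 149393\right) = 145121 \left(\left(-30\right) \left(-102\right) + 149393\right) = 145121 \left(3060 + 149393\right) = 145121 \cdot 152453 = 22124131813$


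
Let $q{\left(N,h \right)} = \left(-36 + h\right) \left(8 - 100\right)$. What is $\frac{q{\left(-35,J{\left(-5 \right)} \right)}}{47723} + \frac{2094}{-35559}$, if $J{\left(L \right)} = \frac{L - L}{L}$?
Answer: $\frac{5946482}{565660719} \approx 0.010512$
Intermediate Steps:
$J{\left(L \right)} = 0$ ($J{\left(L \right)} = \frac{0}{L} = 0$)
$q{\left(N,h \right)} = 3312 - 92 h$ ($q{\left(N,h \right)} = \left(-36 + h\right) \left(-92\right) = 3312 - 92 h$)
$\frac{q{\left(-35,J{\left(-5 \right)} \right)}}{47723} + \frac{2094}{-35559} = \frac{3312 - 0}{47723} + \frac{2094}{-35559} = \left(3312 + 0\right) \frac{1}{47723} + 2094 \left(- \frac{1}{35559}\right) = 3312 \cdot \frac{1}{47723} - \frac{698}{11853} = \frac{3312}{47723} - \frac{698}{11853} = \frac{5946482}{565660719}$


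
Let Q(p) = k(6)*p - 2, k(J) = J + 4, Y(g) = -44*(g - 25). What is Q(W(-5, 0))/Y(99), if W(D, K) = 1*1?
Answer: -1/407 ≈ -0.0024570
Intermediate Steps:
Y(g) = 1100 - 44*g (Y(g) = -44*(-25 + g) = 1100 - 44*g)
k(J) = 4 + J
W(D, K) = 1
Q(p) = -2 + 10*p (Q(p) = (4 + 6)*p - 2 = 10*p - 2 = -2 + 10*p)
Q(W(-5, 0))/Y(99) = (-2 + 10*1)/(1100 - 44*99) = (-2 + 10)/(1100 - 4356) = 8/(-3256) = 8*(-1/3256) = -1/407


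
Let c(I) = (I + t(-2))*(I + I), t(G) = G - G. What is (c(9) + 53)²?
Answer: 46225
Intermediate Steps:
t(G) = 0
c(I) = 2*I² (c(I) = (I + 0)*(I + I) = I*(2*I) = 2*I²)
(c(9) + 53)² = (2*9² + 53)² = (2*81 + 53)² = (162 + 53)² = 215² = 46225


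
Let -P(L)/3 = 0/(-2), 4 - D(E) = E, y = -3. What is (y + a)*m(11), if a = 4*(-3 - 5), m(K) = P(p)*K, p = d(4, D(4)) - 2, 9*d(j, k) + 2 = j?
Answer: 0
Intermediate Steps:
D(E) = 4 - E
d(j, k) = -2/9 + j/9
p = -16/9 (p = (-2/9 + (⅑)*4) - 2 = (-2/9 + 4/9) - 2 = 2/9 - 2 = -16/9 ≈ -1.7778)
P(L) = 0 (P(L) = -0/(-2) = -0*(-1)/2 = -3*0 = 0)
m(K) = 0 (m(K) = 0*K = 0)
a = -32 (a = 4*(-8) = -32)
(y + a)*m(11) = (-3 - 32)*0 = -35*0 = 0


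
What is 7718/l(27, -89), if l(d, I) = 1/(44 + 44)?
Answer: 679184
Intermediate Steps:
l(d, I) = 1/88
7718/l(27, -89) = 7718/(1/88) = 7718*88 = 679184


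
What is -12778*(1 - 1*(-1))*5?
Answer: -127780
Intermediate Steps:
-12778*(1 - 1*(-1))*5 = -12778*(1 + 1)*5 = -25556*5 = -12778*10 = -127780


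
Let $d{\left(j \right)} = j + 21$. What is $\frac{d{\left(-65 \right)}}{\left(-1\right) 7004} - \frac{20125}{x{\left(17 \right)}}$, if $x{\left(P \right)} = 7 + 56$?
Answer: $- \frac{5034026}{15759} \approx -319.44$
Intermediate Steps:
$d{\left(j \right)} = 21 + j$
$x{\left(P \right)} = 63$
$\frac{d{\left(-65 \right)}}{\left(-1\right) 7004} - \frac{20125}{x{\left(17 \right)}} = \frac{21 - 65}{\left(-1\right) 7004} - \frac{20125}{63} = - \frac{44}{-7004} - \frac{2875}{9} = \left(-44\right) \left(- \frac{1}{7004}\right) - \frac{2875}{9} = \frac{11}{1751} - \frac{2875}{9} = - \frac{5034026}{15759}$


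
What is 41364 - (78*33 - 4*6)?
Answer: 38814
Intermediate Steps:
41364 - (78*33 - 4*6) = 41364 - (2574 - 24) = 41364 - 1*2550 = 41364 - 2550 = 38814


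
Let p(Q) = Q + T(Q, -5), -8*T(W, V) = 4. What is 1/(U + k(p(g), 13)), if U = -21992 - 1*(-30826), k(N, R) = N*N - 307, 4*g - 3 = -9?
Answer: 1/8531 ≈ 0.00011722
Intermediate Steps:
g = -3/2 (g = 3/4 + (1/4)*(-9) = 3/4 - 9/4 = -3/2 ≈ -1.5000)
T(W, V) = -1/2 (T(W, V) = -1/8*4 = -1/2)
p(Q) = -1/2 + Q (p(Q) = Q - 1/2 = -1/2 + Q)
k(N, R) = -307 + N**2 (k(N, R) = N**2 - 307 = -307 + N**2)
U = 8834 (U = -21992 + 30826 = 8834)
1/(U + k(p(g), 13)) = 1/(8834 + (-307 + (-1/2 - 3/2)**2)) = 1/(8834 + (-307 + (-2)**2)) = 1/(8834 + (-307 + 4)) = 1/(8834 - 303) = 1/8531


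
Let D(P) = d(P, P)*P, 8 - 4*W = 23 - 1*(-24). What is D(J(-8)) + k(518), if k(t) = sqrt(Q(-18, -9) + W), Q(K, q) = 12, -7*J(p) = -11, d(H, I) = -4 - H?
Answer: -711/98 ≈ -7.2551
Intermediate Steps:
J(p) = 11/7 (J(p) = -1/7*(-11) = 11/7)
W = -39/4 (W = 2 - (23 - 1*(-24))/4 = 2 - (23 + 24)/4 = 2 - 1/4*47 = 2 - 47/4 = -39/4 ≈ -9.7500)
D(P) = P*(-4 - P) (D(P) = (-4 - P)*P = P*(-4 - P))
k(t) = 3/2 (k(t) = sqrt(12 - 39/4) = sqrt(9/4) = 3/2)
D(J(-8)) + k(518) = -1*11/7*(4 + 11/7) + 3/2 = -1*11/7*39/7 + 3/2 = -429/49 + 3/2 = -711/98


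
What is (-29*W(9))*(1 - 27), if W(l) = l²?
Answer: 61074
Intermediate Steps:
(-29*W(9))*(1 - 27) = (-29*9²)*(1 - 27) = -29*81*(-26) = -2349*(-26) = 61074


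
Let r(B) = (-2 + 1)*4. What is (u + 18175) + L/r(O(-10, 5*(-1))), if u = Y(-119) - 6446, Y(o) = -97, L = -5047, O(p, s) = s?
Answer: 51575/4 ≈ 12894.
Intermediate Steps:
r(B) = -4 (r(B) = -1*4 = -4)
u = -6543 (u = -97 - 6446 = -6543)
(u + 18175) + L/r(O(-10, 5*(-1))) = (-6543 + 18175) - 5047/(-4) = 11632 - 5047*(-¼) = 11632 + 5047/4 = 51575/4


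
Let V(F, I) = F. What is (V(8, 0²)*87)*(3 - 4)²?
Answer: 696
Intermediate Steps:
(V(8, 0²)*87)*(3 - 4)² = (8*87)*(3 - 4)² = 696*(-1)² = 696*1 = 696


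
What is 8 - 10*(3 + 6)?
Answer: -82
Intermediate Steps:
8 - 10*(3 + 6) = 8 - 10*9 = 8 - 90 = -82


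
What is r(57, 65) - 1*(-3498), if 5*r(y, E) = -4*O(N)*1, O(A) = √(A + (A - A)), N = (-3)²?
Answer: 17478/5 ≈ 3495.6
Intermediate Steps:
N = 9
O(A) = √A (O(A) = √(A + 0) = √A)
r(y, E) = -12/5 (r(y, E) = (-4*√9*1)/5 = (-4*3*1)/5 = (-12*1)/5 = (⅕)*(-12) = -12/5)
r(57, 65) - 1*(-3498) = -12/5 - 1*(-3498) = -12/5 + 3498 = 17478/5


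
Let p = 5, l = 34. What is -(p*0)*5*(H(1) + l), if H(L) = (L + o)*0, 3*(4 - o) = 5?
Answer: 0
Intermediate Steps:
o = 7/3 (o = 4 - 1/3*5 = 4 - 5/3 = 7/3 ≈ 2.3333)
H(L) = 0 (H(L) = (L + 7/3)*0 = (7/3 + L)*0 = 0)
-(p*0)*5*(H(1) + l) = -(5*0)*5*(0 + 34) = -0*5*34 = -0*34 = -1*0 = 0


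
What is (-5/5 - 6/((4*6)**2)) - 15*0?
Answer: -97/96 ≈ -1.0104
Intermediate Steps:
(-5/5 - 6/((4*6)**2)) - 15*0 = (-5*1/5 - 6/(24**2)) + 0 = (-1 - 6/576) + 0 = (-1 - 6*1/576) + 0 = (-1 - 1/96) + 0 = -97/96 + 0 = -97/96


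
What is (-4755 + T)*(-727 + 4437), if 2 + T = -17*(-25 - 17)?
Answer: -14999530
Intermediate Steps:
T = 712 (T = -2 - 17*(-25 - 17) = -2 - 17*(-42) = -2 + 714 = 712)
(-4755 + T)*(-727 + 4437) = (-4755 + 712)*(-727 + 4437) = -4043*3710 = -14999530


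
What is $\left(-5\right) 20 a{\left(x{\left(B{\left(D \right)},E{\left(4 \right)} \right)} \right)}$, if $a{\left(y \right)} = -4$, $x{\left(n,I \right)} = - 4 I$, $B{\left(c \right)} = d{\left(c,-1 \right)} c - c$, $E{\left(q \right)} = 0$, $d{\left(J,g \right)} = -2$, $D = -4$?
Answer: $400$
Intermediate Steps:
$B{\left(c \right)} = - 3 c$ ($B{\left(c \right)} = - 2 c - c = - 3 c$)
$\left(-5\right) 20 a{\left(x{\left(B{\left(D \right)},E{\left(4 \right)} \right)} \right)} = \left(-5\right) 20 \left(-4\right) = \left(-100\right) \left(-4\right) = 400$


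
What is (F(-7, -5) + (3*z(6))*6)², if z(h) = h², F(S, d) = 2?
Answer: 422500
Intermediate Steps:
(F(-7, -5) + (3*z(6))*6)² = (2 + (3*6²)*6)² = (2 + (3*36)*6)² = (2 + 108*6)² = (2 + 648)² = 650² = 422500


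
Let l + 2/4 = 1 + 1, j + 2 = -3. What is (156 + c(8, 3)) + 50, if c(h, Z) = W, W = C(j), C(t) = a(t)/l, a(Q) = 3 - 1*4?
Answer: 616/3 ≈ 205.33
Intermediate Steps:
j = -5 (j = -2 - 3 = -5)
l = 3/2 (l = -1/2 + (1 + 1) = -1/2 + 2 = 3/2 ≈ 1.5000)
a(Q) = -1 (a(Q) = 3 - 4 = -1)
C(t) = -2/3 (C(t) = -1/3/2 = -1*2/3 = -2/3)
W = -2/3 ≈ -0.66667
c(h, Z) = -2/3
(156 + c(8, 3)) + 50 = (156 - 2/3) + 50 = 466/3 + 50 = 616/3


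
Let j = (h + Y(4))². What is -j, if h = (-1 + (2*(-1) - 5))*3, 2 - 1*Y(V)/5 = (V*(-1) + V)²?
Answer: -196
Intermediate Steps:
Y(V) = 10 (Y(V) = 10 - 5*(V*(-1) + V)² = 10 - 5*(-V + V)² = 10 - 5*0² = 10 - 5*0 = 10 + 0 = 10)
h = -24 (h = (-1 + (-2 - 5))*3 = (-1 - 7)*3 = -8*3 = -24)
j = 196 (j = (-24 + 10)² = (-14)² = 196)
-j = -1*196 = -196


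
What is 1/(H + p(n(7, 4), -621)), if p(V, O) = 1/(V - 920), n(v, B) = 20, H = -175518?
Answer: -900/157966201 ≈ -5.6974e-6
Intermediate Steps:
p(V, O) = 1/(-920 + V)
1/(H + p(n(7, 4), -621)) = 1/(-175518 + 1/(-920 + 20)) = 1/(-175518 + 1/(-900)) = 1/(-175518 - 1/900) = 1/(-157966201/900) = -900/157966201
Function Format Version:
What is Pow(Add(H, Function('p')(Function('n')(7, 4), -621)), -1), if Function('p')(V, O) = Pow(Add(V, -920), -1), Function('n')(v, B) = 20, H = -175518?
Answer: Rational(-900, 157966201) ≈ -5.6974e-6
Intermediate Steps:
Function('p')(V, O) = Pow(Add(-920, V), -1)
Pow(Add(H, Function('p')(Function('n')(7, 4), -621)), -1) = Pow(Add(-175518, Pow(Add(-920, 20), -1)), -1) = Pow(Add(-175518, Pow(-900, -1)), -1) = Pow(Add(-175518, Rational(-1, 900)), -1) = Pow(Rational(-157966201, 900), -1) = Rational(-900, 157966201)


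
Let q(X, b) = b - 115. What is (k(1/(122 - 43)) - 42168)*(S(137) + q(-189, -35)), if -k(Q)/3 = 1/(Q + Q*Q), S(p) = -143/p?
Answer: 70194028959/10960 ≈ 6.4046e+6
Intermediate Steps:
q(X, b) = -115 + b
k(Q) = -3/(Q + Q²) (k(Q) = -3/(Q + Q*Q) = -3/(Q + Q²))
(k(1/(122 - 43)) - 42168)*(S(137) + q(-189, -35)) = (-3/((1/(122 - 43))*(1 + 1/(122 - 43))) - 42168)*(-143/137 + (-115 - 35)) = (-3/((1/79)*(1 + 1/79)) - 42168)*(-143*1/137 - 150) = (-3/(1/79*(1 + 1/79)) - 42168)*(-143/137 - 150) = (-3*79/80/79 - 42168)*(-20693/137) = (-3*79*79/80 - 42168)*(-20693/137) = (-18723/80 - 42168)*(-20693/137) = -3392163/80*(-20693/137) = 70194028959/10960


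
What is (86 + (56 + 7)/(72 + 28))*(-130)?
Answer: -112619/10 ≈ -11262.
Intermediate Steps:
(86 + (56 + 7)/(72 + 28))*(-130) = (86 + 63/100)*(-130) = (8663/100)*(-130) = -112619/10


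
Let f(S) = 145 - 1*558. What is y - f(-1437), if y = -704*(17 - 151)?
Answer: 94749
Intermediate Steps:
f(S) = -413 (f(S) = 145 - 558 = -413)
y = 94336 (y = -704*(-134) = 94336)
y - f(-1437) = 94336 - 1*(-413) = 94336 + 413 = 94749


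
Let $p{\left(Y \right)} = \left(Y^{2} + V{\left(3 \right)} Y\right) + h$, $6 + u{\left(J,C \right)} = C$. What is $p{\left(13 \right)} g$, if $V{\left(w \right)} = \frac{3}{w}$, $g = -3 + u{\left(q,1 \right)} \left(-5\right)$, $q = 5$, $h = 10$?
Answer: $4224$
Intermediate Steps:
$u{\left(J,C \right)} = -6 + C$
$g = 22$ ($g = -3 + \left(-6 + 1\right) \left(-5\right) = -3 - -25 = -3 + 25 = 22$)
$p{\left(Y \right)} = 10 + Y + Y^{2}$ ($p{\left(Y \right)} = \left(Y^{2} + \frac{3}{3} Y\right) + 10 = \left(Y^{2} + 3 \cdot \frac{1}{3} Y\right) + 10 = \left(Y^{2} + 1 Y\right) + 10 = \left(Y^{2} + Y\right) + 10 = \left(Y + Y^{2}\right) + 10 = 10 + Y + Y^{2}$)
$p{\left(13 \right)} g = \left(10 + 13 + 13^{2}\right) 22 = \left(10 + 13 + 169\right) 22 = 192 \cdot 22 = 4224$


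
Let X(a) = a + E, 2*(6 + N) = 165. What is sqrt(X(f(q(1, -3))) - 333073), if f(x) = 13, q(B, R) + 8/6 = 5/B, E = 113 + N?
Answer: I*sqrt(1331482)/2 ≈ 576.95*I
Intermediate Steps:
N = 153/2 (N = -6 + (1/2)*165 = -6 + 165/2 = 153/2 ≈ 76.500)
E = 379/2 (E = 113 + 153/2 = 379/2 ≈ 189.50)
q(B, R) = -4/3 + 5/B
X(a) = 379/2 + a (X(a) = a + 379/2 = 379/2 + a)
sqrt(X(f(q(1, -3))) - 333073) = sqrt((379/2 + 13) - 333073) = sqrt(405/2 - 333073) = sqrt(-665741/2) = I*sqrt(1331482)/2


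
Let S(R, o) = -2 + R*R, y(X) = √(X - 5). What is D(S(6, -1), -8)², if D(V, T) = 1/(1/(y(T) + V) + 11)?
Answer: (-1143*I + 68*√13)/(2*(-69526*I + 4125*√13)) ≈ 0.0082209 + 4.598e-6*I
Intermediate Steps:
y(X) = √(-5 + X)
S(R, o) = -2 + R²
D(V, T) = 1/(11 + 1/(V + √(-5 + T))) (D(V, T) = 1/(1/(√(-5 + T) + V) + 11) = 1/(1/(V + √(-5 + T)) + 11) = 1/(11 + 1/(V + √(-5 + T))))
D(S(6, -1), -8)² = (((-2 + 6²) + √(-5 - 8))/(1 + 11*(-2 + 6²) + 11*√(-5 - 8)))² = (((-2 + 36) + √(-13))/(1 + 11*(-2 + 36) + 11*√(-13)))² = ((34 + I*√13)/(1 + 11*34 + 11*(I*√13)))² = ((34 + I*√13)/(1 + 374 + 11*I*√13))² = ((34 + I*√13)/(375 + 11*I*√13))² = (34 + I*√13)²/(375 + 11*I*√13)²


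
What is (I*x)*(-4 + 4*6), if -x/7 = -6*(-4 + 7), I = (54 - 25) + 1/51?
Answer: 1243200/17 ≈ 73129.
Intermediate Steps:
I = 1480/51 (I = 29 + 1/51 = 1480/51 ≈ 29.020)
x = 126 (x = -(-42)*(-4 + 7) = -(-42)*3 = -7*(-18) = 126)
(I*x)*(-4 + 4*6) = ((1480/51)*126)*(-4 + 4*6) = 62160*(-4 + 24)/17 = (62160/17)*20 = 1243200/17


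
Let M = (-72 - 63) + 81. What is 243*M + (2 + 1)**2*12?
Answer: -13014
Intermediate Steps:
M = -54 (M = -135 + 81 = -54)
243*M + (2 + 1)**2*12 = 243*(-54) + (2 + 1)**2*12 = -13122 + 3**2*12 = -13122 + 9*12 = -13122 + 108 = -13014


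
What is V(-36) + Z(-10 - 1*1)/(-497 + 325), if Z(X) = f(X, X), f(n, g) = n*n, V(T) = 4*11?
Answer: 7447/172 ≈ 43.297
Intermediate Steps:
V(T) = 44
f(n, g) = n²
Z(X) = X²
V(-36) + Z(-10 - 1*1)/(-497 + 325) = 44 + (-10 - 1*1)²/(-497 + 325) = 44 + (-10 - 1)²/(-172) = 44 - 1/172*(-11)² = 44 - 1/172*121 = 44 - 121/172 = 7447/172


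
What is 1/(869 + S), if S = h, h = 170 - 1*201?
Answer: 1/838 ≈ 0.0011933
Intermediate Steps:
h = -31 (h = 170 - 201 = -31)
S = -31
1/(869 + S) = 1/(869 - 31) = 1/838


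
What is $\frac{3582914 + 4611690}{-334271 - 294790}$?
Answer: $- \frac{8194604}{629061} \approx -13.027$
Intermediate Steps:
$\frac{3582914 + 4611690}{-334271 - 294790} = \frac{8194604}{-629061} = 8194604 \left(- \frac{1}{629061}\right) = - \frac{8194604}{629061}$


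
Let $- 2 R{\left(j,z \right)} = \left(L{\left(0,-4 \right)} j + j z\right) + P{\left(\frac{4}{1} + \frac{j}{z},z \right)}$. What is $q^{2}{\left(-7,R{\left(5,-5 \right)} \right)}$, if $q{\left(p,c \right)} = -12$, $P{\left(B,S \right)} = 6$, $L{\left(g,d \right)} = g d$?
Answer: $144$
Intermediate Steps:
$L{\left(g,d \right)} = d g$
$R{\left(j,z \right)} = -3 - \frac{j z}{2}$ ($R{\left(j,z \right)} = - \frac{\left(\left(-4\right) 0 j + j z\right) + 6}{2} = - \frac{\left(0 j + j z\right) + 6}{2} = - \frac{\left(0 + j z\right) + 6}{2} = - \frac{j z + 6}{2} = - \frac{6 + j z}{2} = -3 - \frac{j z}{2}$)
$q^{2}{\left(-7,R{\left(5,-5 \right)} \right)} = \left(-12\right)^{2} = 144$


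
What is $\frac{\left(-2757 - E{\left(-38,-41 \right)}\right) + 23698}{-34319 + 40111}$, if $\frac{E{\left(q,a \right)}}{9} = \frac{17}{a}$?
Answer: $\frac{429367}{118736} \approx 3.6161$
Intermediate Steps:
$E{\left(q,a \right)} = \frac{153}{a}$ ($E{\left(q,a \right)} = 9 \frac{17}{a} = \frac{153}{a}$)
$\frac{\left(-2757 - E{\left(-38,-41 \right)}\right) + 23698}{-34319 + 40111} = \frac{\left(-2757 - \frac{153}{-41}\right) + 23698}{-34319 + 40111} = \frac{\left(-2757 - 153 \left(- \frac{1}{41}\right)\right) + 23698}{5792} = \left(\left(-2757 - - \frac{153}{41}\right) + 23698\right) \frac{1}{5792} = \left(\left(-2757 + \frac{153}{41}\right) + 23698\right) \frac{1}{5792} = \left(- \frac{112884}{41} + 23698\right) \frac{1}{5792} = \frac{858734}{41} \cdot \frac{1}{5792} = \frac{429367}{118736}$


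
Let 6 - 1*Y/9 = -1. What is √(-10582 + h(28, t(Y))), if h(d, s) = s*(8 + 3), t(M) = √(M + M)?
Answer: √(-10582 + 33*√14) ≈ 102.27*I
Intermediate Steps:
Y = 63 (Y = 54 - 9*(-1) = 54 + 9 = 63)
t(M) = √2*√M (t(M) = √(2*M) = √2*√M)
h(d, s) = 11*s (h(d, s) = s*11 = 11*s)
√(-10582 + h(28, t(Y))) = √(-10582 + 11*(√2*√63)) = √(-10582 + 11*(√2*(3*√7))) = √(-10582 + 11*(3*√14)) = √(-10582 + 33*√14)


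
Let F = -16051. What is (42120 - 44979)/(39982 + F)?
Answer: -953/7977 ≈ -0.11947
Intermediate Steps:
(42120 - 44979)/(39982 + F) = (42120 - 44979)/(39982 - 16051) = -2859/23931 = -2859*1/23931 = -953/7977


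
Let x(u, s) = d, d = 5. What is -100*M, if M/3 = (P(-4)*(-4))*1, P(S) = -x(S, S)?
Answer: -6000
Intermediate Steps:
x(u, s) = 5
P(S) = -5 (P(S) = -1*5 = -5)
M = 60 (M = 3*(-5*(-4)*1) = 3*(20*1) = 3*20 = 60)
-100*M = -100*60 = -6000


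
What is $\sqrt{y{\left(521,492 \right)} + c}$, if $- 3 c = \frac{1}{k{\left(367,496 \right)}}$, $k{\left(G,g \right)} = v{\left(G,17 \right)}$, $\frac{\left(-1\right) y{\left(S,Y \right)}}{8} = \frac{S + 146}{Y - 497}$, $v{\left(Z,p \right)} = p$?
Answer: $\frac{\sqrt{69393405}}{255} \approx 32.668$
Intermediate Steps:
$y{\left(S,Y \right)} = - \frac{8 \left(146 + S\right)}{-497 + Y}$ ($y{\left(S,Y \right)} = - 8 \frac{S + 146}{Y - 497} = - 8 \frac{146 + S}{-497 + Y} = - \frac{8 \left(146 + S\right)}{-497 + Y}$)
$k{\left(G,g \right)} = 17$
$c = - \frac{1}{51}$ ($c = - \frac{1}{3 \cdot 17} = \left(- \frac{1}{3}\right) \frac{1}{17} = - \frac{1}{51} \approx -0.019608$)
$\sqrt{y{\left(521,492 \right)} + c} = \sqrt{\frac{8 \left(-146 - 521\right)}{-497 + 492} - \frac{1}{51}} = \sqrt{\frac{8 \left(-146 - 521\right)}{-5} - \frac{1}{51}} = \sqrt{8 \left(- \frac{1}{5}\right) \left(-667\right) - \frac{1}{51}} = \sqrt{\frac{5336}{5} - \frac{1}{51}} = \sqrt{\frac{272131}{255}} = \frac{\sqrt{69393405}}{255}$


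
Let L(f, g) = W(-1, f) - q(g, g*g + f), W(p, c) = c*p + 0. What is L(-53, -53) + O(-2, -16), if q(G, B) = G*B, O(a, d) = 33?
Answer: 146154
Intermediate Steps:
q(G, B) = B*G
W(p, c) = c*p
L(f, g) = -f - g*(f + g**2) (L(f, g) = f*(-1) - (g*g + f)*g = -f - (g**2 + f)*g = -f - (f + g**2)*g = -f - g*(f + g**2))
L(-53, -53) + O(-2, -16) = (-1*(-53) - 1*(-53)*(-53 + (-53)**2)) + 33 = (53 - 1*(-53)*(-53 + 2809)) + 33 = (53 - 1*(-53)*2756) + 33 = (53 + 146068) + 33 = 146121 + 33 = 146154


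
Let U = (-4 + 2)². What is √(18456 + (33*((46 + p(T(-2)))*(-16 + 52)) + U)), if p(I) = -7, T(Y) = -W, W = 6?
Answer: 2*√16198 ≈ 254.54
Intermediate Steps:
T(Y) = -6 (T(Y) = -1*6 = -6)
U = 4 (U = (-2)² = 4)
√(18456 + (33*((46 + p(T(-2)))*(-16 + 52)) + U)) = √(18456 + (33*((46 - 7)*(-16 + 52)) + 4)) = √(18456 + (33*(39*36) + 4)) = √(18456 + (33*1404 + 4)) = √(18456 + (46332 + 4)) = √(18456 + 46336) = √64792 = 2*√16198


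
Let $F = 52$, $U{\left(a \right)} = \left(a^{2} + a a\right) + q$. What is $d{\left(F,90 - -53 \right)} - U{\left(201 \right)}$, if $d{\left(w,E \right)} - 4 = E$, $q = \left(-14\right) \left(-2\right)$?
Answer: $-80683$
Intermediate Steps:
$q = 28$
$U{\left(a \right)} = 28 + 2 a^{2}$ ($U{\left(a \right)} = \left(a^{2} + a a\right) + 28 = \left(a^{2} + a^{2}\right) + 28 = 2 a^{2} + 28 = 28 + 2 a^{2}$)
$d{\left(w,E \right)} = 4 + E$
$d{\left(F,90 - -53 \right)} - U{\left(201 \right)} = \left(4 + \left(90 - -53\right)\right) - \left(28 + 2 \cdot 201^{2}\right) = \left(4 + \left(90 + 53\right)\right) - \left(28 + 2 \cdot 40401\right) = \left(4 + 143\right) - \left(28 + 80802\right) = 147 - 80830 = -80683$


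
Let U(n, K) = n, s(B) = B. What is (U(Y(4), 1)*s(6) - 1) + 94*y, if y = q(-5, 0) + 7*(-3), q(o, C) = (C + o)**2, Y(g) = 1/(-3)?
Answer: 373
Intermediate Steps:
Y(g) = -1/3
y = 4 (y = (0 - 5)**2 + 7*(-3) = (-5)**2 - 21 = 25 - 21 = 4)
(U(Y(4), 1)*s(6) - 1) + 94*y = (-1/3*6 - 1) + 94*4 = (-2 - 1) + 376 = -3 + 376 = 373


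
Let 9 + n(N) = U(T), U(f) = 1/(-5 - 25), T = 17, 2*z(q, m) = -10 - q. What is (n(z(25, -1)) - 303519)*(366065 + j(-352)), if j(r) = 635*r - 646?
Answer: -1292109732059/30 ≈ -4.3070e+10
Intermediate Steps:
z(q, m) = -5 - q/2 (z(q, m) = (-10 - q)/2 = -5 - q/2)
U(f) = -1/30 (U(f) = 1/(-30) = -1/30)
n(N) = -271/30 (n(N) = -9 - 1/30 = -271/30)
j(r) = -646 + 635*r
(n(z(25, -1)) - 303519)*(366065 + j(-352)) = (-271/30 - 303519)*(366065 + (-646 + 635*(-352))) = -9105841*(366065 + (-646 - 223520))/30 = -9105841*(366065 - 224166)/30 = -9105841/30*141899 = -1292109732059/30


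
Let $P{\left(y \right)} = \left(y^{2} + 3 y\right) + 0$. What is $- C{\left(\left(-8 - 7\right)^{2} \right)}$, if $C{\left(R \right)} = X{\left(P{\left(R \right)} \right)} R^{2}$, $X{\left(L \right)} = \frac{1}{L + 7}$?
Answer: $- \frac{50625}{51307} \approx -0.98671$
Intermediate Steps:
$P{\left(y \right)} = y^{2} + 3 y$
$X{\left(L \right)} = \frac{1}{7 + L}$
$C{\left(R \right)} = \frac{R^{2}}{7 + R \left(3 + R\right)}$
$- C{\left(\left(-8 - 7\right)^{2} \right)} = - \frac{\left(\left(-8 - 7\right)^{2}\right)^{2}}{7 + \left(-8 - 7\right)^{2} \left(3 + \left(-8 - 7\right)^{2}\right)} = - \frac{\left(\left(-15\right)^{2}\right)^{2}}{7 + \left(-15\right)^{2} \left(3 + \left(-15\right)^{2}\right)} = - \frac{225^{2}}{7 + 225 \left(3 + 225\right)} = - \frac{50625}{7 + 225 \cdot 228} = - \frac{50625}{7 + 51300} = - \frac{50625}{51307}$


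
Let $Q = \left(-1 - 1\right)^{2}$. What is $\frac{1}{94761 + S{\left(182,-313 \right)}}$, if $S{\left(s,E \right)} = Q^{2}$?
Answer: $\frac{1}{94777} \approx 1.0551 \cdot 10^{-5}$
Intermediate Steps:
$Q = 4$ ($Q = \left(-1 - 1\right)^{2} = \left(-2\right)^{2} = 4$)
$S{\left(s,E \right)} = 16$ ($S{\left(s,E \right)} = 4^{2} = 16$)
$\frac{1}{94761 + S{\left(182,-313 \right)}} = \frac{1}{94761 + 16} = \frac{1}{94777}$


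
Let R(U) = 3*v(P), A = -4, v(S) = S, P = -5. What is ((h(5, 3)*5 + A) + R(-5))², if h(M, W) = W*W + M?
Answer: 2601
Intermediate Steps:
h(M, W) = M + W² (h(M, W) = W² + M = M + W²)
R(U) = -15 (R(U) = 3*(-5) = -15)
((h(5, 3)*5 + A) + R(-5))² = (((5 + 3²)*5 - 4) - 15)² = (((5 + 9)*5 - 4) - 15)² = ((14*5 - 4) - 15)² = ((70 - 4) - 15)² = (66 - 15)² = 51² = 2601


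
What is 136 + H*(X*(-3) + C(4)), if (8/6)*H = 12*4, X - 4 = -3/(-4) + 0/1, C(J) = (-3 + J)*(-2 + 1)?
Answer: -413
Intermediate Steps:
C(J) = 3 - J (C(J) = (-3 + J)*(-1) = 3 - J)
X = 19/4 (X = 4 + (-3/(-4) + 0/1) = 4 + (-3*(-¼) + 0*1) = 4 + (¾ + 0) = 4 + ¾ = 19/4 ≈ 4.7500)
H = 36 (H = 3*(12*4)/4 = (¾)*48 = 36)
136 + H*(X*(-3) + C(4)) = 136 + 36*((19/4)*(-3) + (3 - 1*4)) = 136 + 36*(-57/4 + (3 - 4)) = 136 + 36*(-57/4 - 1) = 136 + 36*(-61/4) = 136 - 549 = -413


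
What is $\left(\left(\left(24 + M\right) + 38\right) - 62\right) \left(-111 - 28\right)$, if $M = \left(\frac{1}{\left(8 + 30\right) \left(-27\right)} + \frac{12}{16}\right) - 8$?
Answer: $\frac{2068181}{2052} \approx 1007.9$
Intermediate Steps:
$M = - \frac{14879}{2052}$ ($M = \left(\frac{1}{38} \left(- \frac{1}{27}\right) + 12 \cdot \frac{1}{16}\right) - 8 = \left(\frac{1}{38} \left(- \frac{1}{27}\right) + \frac{3}{4}\right) - 8 = \left(- \frac{1}{1026} + \frac{3}{4}\right) - 8 = \frac{1537}{2052} - 8 = - \frac{14879}{2052} \approx -7.251$)
$\left(\left(\left(24 + M\right) + 38\right) - 62\right) \left(-111 - 28\right) = \left(\left(\left(24 - \frac{14879}{2052}\right) + 38\right) - 62\right) \left(-111 - 28\right) = \left(\left(\frac{34369}{2052} + 38\right) - 62\right) \left(-139\right) = \left(\frac{112345}{2052} - 62\right) \left(-139\right) = \left(- \frac{14879}{2052}\right) \left(-139\right) = \frac{2068181}{2052}$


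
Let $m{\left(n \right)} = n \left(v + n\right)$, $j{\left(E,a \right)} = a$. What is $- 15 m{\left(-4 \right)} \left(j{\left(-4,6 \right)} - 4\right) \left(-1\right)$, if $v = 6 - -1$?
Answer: $-360$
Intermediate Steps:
$v = 7$ ($v = 6 + 1 = 7$)
$m{\left(n \right)} = n \left(7 + n\right)$
$- 15 m{\left(-4 \right)} \left(j{\left(-4,6 \right)} - 4\right) \left(-1\right) = - 15 \left(- 4 \left(7 - 4\right)\right) \left(6 - 4\right) \left(-1\right) = - 15 \left(\left(-4\right) 3\right) 2 \left(-1\right) = \left(-15\right) \left(-12\right) \left(-2\right) = 180 \left(-2\right) = -360$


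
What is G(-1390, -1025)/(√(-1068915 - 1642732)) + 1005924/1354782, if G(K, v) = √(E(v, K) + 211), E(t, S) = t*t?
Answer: 167654/225797 - 2*I*√712374071723/2711647 ≈ 0.7425 - 0.62252*I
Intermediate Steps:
E(t, S) = t²
G(K, v) = √(211 + v²) (G(K, v) = √(v² + 211) = √(211 + v²))
G(-1390, -1025)/(√(-1068915 - 1642732)) + 1005924/1354782 = √(211 + (-1025)²)/(√(-1068915 - 1642732)) + 1005924/1354782 = √(211 + 1050625)/(√(-2711647)) + 1005924*(1/1354782) = √1050836/((I*√2711647)) + 167654/225797 = (2*√262709)*(-I*√2711647/2711647) + 167654/225797 = -2*I*√712374071723/2711647 + 167654/225797 = 167654/225797 - 2*I*√712374071723/2711647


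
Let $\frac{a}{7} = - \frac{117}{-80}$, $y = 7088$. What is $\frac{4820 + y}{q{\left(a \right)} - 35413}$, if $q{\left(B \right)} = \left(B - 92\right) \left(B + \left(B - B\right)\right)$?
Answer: $- \frac{76211200}{232000279} \approx -0.3285$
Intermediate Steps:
$a = \frac{819}{80}$ ($a = 7 \left(- \frac{117}{-80}\right) = 7 \left(\left(-117\right) \left(- \frac{1}{80}\right)\right) = 7 \cdot \frac{117}{80} = \frac{819}{80} \approx 10.238$)
$q{\left(B \right)} = B \left(-92 + B\right)$ ($q{\left(B \right)} = \left(-92 + B\right) \left(B + 0\right) = \left(-92 + B\right) B = B \left(-92 + B\right)$)
$\frac{4820 + y}{q{\left(a \right)} - 35413} = \frac{4820 + 7088}{\frac{819 \left(-92 + \frac{819}{80}\right)}{80} - 35413} = \frac{11908}{\frac{819}{80} \left(- \frac{6541}{80}\right) - 35413} = \frac{11908}{- \frac{5357079}{6400} - 35413} = \frac{11908}{- \frac{232000279}{6400}} = 11908 \left(- \frac{6400}{232000279}\right) = - \frac{76211200}{232000279}$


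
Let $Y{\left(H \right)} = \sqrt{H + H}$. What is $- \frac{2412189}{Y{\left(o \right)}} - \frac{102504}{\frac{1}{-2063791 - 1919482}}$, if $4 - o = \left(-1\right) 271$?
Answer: $408301415592 - \frac{2412189 \sqrt{22}}{110} \approx 4.083 \cdot 10^{11}$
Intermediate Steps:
$o = 275$ ($o = 4 - \left(-1\right) 271 = 4 - -271 = 4 + 271 = 275$)
$Y{\left(H \right)} = \sqrt{2} \sqrt{H}$ ($Y{\left(H \right)} = \sqrt{2 H} = \sqrt{2} \sqrt{H}$)
$- \frac{2412189}{Y{\left(o \right)}} - \frac{102504}{\frac{1}{-2063791 - 1919482}} = - \frac{2412189}{\sqrt{2} \sqrt{275}} - \frac{102504}{\frac{1}{-2063791 - 1919482}} = - \frac{2412189}{\sqrt{2} \cdot 5 \sqrt{11}} - \frac{102504}{\frac{1}{-3983273}} = - \frac{2412189}{5 \sqrt{22}} - \frac{102504}{- \frac{1}{3983273}} = - 2412189 \frac{\sqrt{22}}{110} - -408301415592 = - \frac{2412189 \sqrt{22}}{110} + 408301415592 = 408301415592 - \frac{2412189 \sqrt{22}}{110}$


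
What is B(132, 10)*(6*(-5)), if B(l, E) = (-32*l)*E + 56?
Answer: 1265520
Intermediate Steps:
B(l, E) = 56 - 32*E*l (B(l, E) = -32*E*l + 56 = 56 - 32*E*l)
B(132, 10)*(6*(-5)) = (56 - 32*10*132)*(6*(-5)) = (56 - 42240)*(-30) = -42184*(-30) = 1265520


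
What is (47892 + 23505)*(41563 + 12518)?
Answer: 3861221157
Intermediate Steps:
(47892 + 23505)*(41563 + 12518) = 71397*54081 = 3861221157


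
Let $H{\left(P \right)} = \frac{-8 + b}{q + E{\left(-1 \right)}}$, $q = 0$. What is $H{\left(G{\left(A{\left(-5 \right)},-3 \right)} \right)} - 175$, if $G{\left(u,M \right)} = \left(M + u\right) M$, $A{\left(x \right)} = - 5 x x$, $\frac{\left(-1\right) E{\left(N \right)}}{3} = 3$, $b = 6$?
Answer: $- \frac{1573}{9} \approx -174.78$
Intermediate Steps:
$E{\left(N \right)} = -9$ ($E{\left(N \right)} = \left(-3\right) 3 = -9$)
$A{\left(x \right)} = - 5 x^{2}$
$G{\left(u,M \right)} = M \left(M + u\right)$
$H{\left(P \right)} = \frac{2}{9}$ ($H{\left(P \right)} = \frac{-8 + 6}{0 - 9} = - \frac{2}{-9} = \left(-2\right) \left(- \frac{1}{9}\right) = \frac{2}{9}$)
$H{\left(G{\left(A{\left(-5 \right)},-3 \right)} \right)} - 175 = \frac{2}{9} - 175 = - \frac{1573}{9}$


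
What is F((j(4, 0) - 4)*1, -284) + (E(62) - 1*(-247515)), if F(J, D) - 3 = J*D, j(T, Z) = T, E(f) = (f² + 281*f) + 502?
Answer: 269286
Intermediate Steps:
E(f) = 502 + f² + 281*f
F(J, D) = 3 + D*J (F(J, D) = 3 + J*D = 3 + D*J)
F((j(4, 0) - 4)*1, -284) + (E(62) - 1*(-247515)) = (3 - 284*(4 - 4)) + ((502 + 62² + 281*62) - 1*(-247515)) = (3 - 0) + ((502 + 3844 + 17422) + 247515) = (3 - 284*0) + (21768 + 247515) = (3 + 0) + 269283 = 3 + 269283 = 269286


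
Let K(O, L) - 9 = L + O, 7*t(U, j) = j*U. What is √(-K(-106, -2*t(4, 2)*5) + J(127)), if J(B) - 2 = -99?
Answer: 4*√35/7 ≈ 3.3806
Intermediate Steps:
t(U, j) = U*j/7 (t(U, j) = (j*U)/7 = (U*j)/7 = U*j/7)
K(O, L) = 9 + L + O (K(O, L) = 9 + (L + O) = 9 + L + O)
J(B) = -97 (J(B) = 2 - 99 = -97)
√(-K(-106, -2*t(4, 2)*5) + J(127)) = √(-(9 - 2*4*2/7*5 - 106) - 97) = √(-(9 - 2*8/7*5 - 106) - 97) = √(-(9 - 16/7*5 - 106) - 97) = √(-(9 - 80/7 - 106) - 97) = √(-1*(-759/7) - 97) = √(759/7 - 97) = √(80/7) = 4*√35/7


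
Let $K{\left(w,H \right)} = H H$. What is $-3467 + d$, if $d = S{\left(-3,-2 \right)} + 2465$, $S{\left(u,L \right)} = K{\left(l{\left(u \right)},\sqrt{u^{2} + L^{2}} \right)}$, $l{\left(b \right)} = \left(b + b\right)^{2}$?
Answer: $-989$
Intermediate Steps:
$l{\left(b \right)} = 4 b^{2}$ ($l{\left(b \right)} = \left(2 b\right)^{2} = 4 b^{2}$)
$K{\left(w,H \right)} = H^{2}$
$S{\left(u,L \right)} = L^{2} + u^{2}$ ($S{\left(u,L \right)} = \left(\sqrt{u^{2} + L^{2}}\right)^{2} = \left(\sqrt{L^{2} + u^{2}}\right)^{2} = L^{2} + u^{2}$)
$d = 2478$ ($d = \left(\left(-2\right)^{2} + \left(-3\right)^{2}\right) + 2465 = \left(4 + 9\right) + 2465 = 13 + 2465 = 2478$)
$-3467 + d = -3467 + 2478 = -989$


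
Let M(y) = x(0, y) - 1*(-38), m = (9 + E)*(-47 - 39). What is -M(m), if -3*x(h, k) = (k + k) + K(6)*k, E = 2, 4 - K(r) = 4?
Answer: -2006/3 ≈ -668.67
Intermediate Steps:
K(r) = 0 (K(r) = 4 - 1*4 = 4 - 4 = 0)
x(h, k) = -2*k/3 (x(h, k) = -((k + k) + 0*k)/3 = -(2*k + 0)/3 = -2*k/3)
m = -946 (m = (9 + 2)*(-47 - 39) = 11*(-86) = -946)
M(y) = 38 - 2*y/3 (M(y) = -2*y/3 - 1*(-38) = -2*y/3 + 38 = 38 - 2*y/3)
-M(m) = -(38 - ⅔*(-946)) = -(38 + 1892/3) = -1*2006/3 = -2006/3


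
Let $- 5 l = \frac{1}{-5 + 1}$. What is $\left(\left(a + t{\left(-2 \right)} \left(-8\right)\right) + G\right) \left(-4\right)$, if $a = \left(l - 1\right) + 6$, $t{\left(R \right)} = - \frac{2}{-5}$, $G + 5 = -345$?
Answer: $\frac{6963}{5} \approx 1392.6$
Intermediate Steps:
$G = -350$ ($G = -5 - 345 = -350$)
$l = \frac{1}{20}$ ($l = - \frac{1}{5 \left(-5 + 1\right)} = - \frac{1}{5 \left(-4\right)} = \left(- \frac{1}{5}\right) \left(- \frac{1}{4}\right) = \frac{1}{20} \approx 0.05$)
$t{\left(R \right)} = \frac{2}{5}$ ($t{\left(R \right)} = \left(-2\right) \left(- \frac{1}{5}\right) = \frac{2}{5}$)
$a = \frac{101}{20}$ ($a = \left(\frac{1}{20} - 1\right) + 6 = - \frac{19}{20} + 6 = \frac{101}{20} \approx 5.05$)
$\left(\left(a + t{\left(-2 \right)} \left(-8\right)\right) + G\right) \left(-4\right) = \left(\left(\frac{101}{20} + \frac{2}{5} \left(-8\right)\right) - 350\right) \left(-4\right) = \left(\left(\frac{101}{20} - \frac{16}{5}\right) - 350\right) \left(-4\right) = \left(\frac{37}{20} - 350\right) \left(-4\right) = \left(- \frac{6963}{20}\right) \left(-4\right) = \frac{6963}{5}$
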